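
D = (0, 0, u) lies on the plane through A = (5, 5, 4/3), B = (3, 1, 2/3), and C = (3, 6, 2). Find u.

1

Coplanarity requires AB · (AC × AD) = 0.
AB = (-2, -4, -2/3), AC = (-2, 1, 2/3); the triple product is linear in u with coefficient -10 and constant term 10.
Setting it to zero: u = 1.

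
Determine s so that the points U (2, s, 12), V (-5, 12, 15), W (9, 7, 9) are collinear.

19/2

Collinearity requires UV × UW = 0; each component is linear in s.
The x-component gives (6)s + (-57) = 0, so s = 19/2.
The remaining components then also vanish.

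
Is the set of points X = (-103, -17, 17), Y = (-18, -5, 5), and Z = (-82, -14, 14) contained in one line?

XY = (85, 12, -12), XZ = (21, 3, -3).
XY × XZ = (0, 3, 3).
The cross product is nonzero, so the points do not lie on one line.

No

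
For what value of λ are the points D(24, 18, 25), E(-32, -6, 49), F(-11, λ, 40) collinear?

Collinearity requires DE × DF = 0; each component is linear in λ.
The x-component gives (-24)λ + (72) = 0, so λ = 3.
The remaining components then also vanish.

3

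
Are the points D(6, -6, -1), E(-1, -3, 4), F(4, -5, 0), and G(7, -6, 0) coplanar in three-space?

No

A normal to the plane through D, E, F is n = DE × DF = (-2, -3, -1).
The plane has equation n·P = 7. For G: n·G = 4.
4 ≠ 7, so G is off the plane.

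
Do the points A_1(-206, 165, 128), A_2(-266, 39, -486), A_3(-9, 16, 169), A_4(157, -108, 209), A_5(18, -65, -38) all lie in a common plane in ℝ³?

The plane through A_1, A_2, A_3 has normal n = A_1A_2 × A_1A_3 = (-96652, -118498, 33762) and equation n·P = 4679678.
Checking the remaining points: n·A_4 = 4679678, n·A_5 = 4679678.
All equal 4679678, so all 5 points lie in one plane.

Yes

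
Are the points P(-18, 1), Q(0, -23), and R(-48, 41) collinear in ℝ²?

PQ = (18, -24), PR = (-30, 40).
Checking proportionality: PR = -5/3·PQ, so the vectors are parallel and the points are collinear.

Yes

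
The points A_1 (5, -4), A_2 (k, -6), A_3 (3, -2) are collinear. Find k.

7

The three points are collinear iff det[A_1A_2; A_1A_3] = 0.
This determinant is linear in k: (2)k + (-14) = 0, so k = 7.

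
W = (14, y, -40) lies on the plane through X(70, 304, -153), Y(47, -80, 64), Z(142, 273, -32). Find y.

9

A normal to the plane is n = XY × XZ = (-39737, 18407, 28361).
W lies in the plane iff n · XW = 0.
This gives (18407)y + (-165663) = 0, so y = 9.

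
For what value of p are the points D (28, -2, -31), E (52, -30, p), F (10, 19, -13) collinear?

-55

Direction DF = (-18, 21, 18). From the x-coordinate of E, the parameter along the line is τ = (52 − 28)/(-18) = -4/3.
Then p = (-31) + (-4/3)·(18) = -55.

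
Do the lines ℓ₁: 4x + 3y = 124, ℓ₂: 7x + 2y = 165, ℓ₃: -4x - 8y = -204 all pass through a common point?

Intersecting ℓ₁ and ℓ₂: solving the 2×2 system gives (x, y) = (19, 16).
Substitute into ℓ₃: (-4)(19) + (-8)(16) = -204.
This equals -204, so (19, 16) lies on all three lines and they are concurrent.

Yes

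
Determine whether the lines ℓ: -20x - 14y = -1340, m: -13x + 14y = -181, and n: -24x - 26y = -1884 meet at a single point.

Intersecting ℓ and m: solving the 2×2 system gives (x, y) = (507/11, 2300/77).
Substitute into n: (-24)(507/11) + (-26)(2300/77) = -144976/77.
But n requires -1884 ≠ -144976/77, so the three lines have no common point.

No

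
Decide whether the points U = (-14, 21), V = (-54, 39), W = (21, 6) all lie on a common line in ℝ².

No

UV = (-40, 18), UW = (35, -15).
If collinear, UW would be a scalar multiple of UV. But (-40)·(-15) ≠ (18)·(35) (difference -30), so they are not parallel; the points are not collinear.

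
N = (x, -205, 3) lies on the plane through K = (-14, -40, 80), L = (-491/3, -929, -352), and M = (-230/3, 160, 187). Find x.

-73

A normal to the plane is n = KL × KM = (-8723, 129259/3, -85644).
N lies in the plane iff n · KN = 0.
This gives (-8723)x + (-636779) = 0, so x = -73.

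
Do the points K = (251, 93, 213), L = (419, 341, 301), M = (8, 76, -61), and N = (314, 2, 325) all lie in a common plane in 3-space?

Yes

The four points are coplanar iff the 3×3 determinant with rows KL, KM, KN is zero.
Rows: (168, 248, 88), (-243, -17, -274), (63, -91, 112).
Expanding along the first row: (168)(-26838) − (248)(-9954) + (88)(23184) = 0.
Zero determinant ⇒ coplanar.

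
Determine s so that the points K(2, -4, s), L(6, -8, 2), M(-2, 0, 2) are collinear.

2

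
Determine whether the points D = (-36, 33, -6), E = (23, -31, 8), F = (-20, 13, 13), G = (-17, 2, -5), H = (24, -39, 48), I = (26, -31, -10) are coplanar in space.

No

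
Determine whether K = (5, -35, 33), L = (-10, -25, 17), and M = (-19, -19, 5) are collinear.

No

KL = (-15, 10, -16), KM = (-24, 16, -28).
KL × KM = (-24, -36, 0).
The cross product is nonzero, so the points do not lie on one line.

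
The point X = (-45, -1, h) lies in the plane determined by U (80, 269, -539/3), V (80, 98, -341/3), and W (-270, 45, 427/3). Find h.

26/3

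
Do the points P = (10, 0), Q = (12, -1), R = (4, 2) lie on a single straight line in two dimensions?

PQ = (2, -1), PR = (-6, 2).
Twice the signed area of △PQR is (2)(2) − (-1)(-6) = -2.
The area is nonzero, so the three points are not collinear.

No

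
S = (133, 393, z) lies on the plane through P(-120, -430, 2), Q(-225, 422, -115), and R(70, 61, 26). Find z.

55/3

Coplanarity requires PQ · (PR × PS) = 0.
PQ = (-105, 852, -117), PR = (190, 491, 24); the triple product is linear in z with coefficient -213435 and constant term 3912975.
Setting it to zero: z = 55/3.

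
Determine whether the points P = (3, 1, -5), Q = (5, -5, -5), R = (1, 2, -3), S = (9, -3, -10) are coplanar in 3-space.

A normal to the plane through P, Q, R is n = PQ × PR = (-12, -4, -10).
The plane has equation n·X = 10. For S: n·S = 4.
4 ≠ 10, so S is off the plane.

No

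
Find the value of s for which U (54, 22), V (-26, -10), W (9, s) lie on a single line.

4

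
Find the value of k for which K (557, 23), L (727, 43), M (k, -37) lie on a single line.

47

The three points are collinear iff det[KL; KM] = 0.
This determinant is linear in k: (-20)k + (940) = 0, so k = 47.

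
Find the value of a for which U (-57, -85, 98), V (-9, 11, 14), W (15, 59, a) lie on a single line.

-28

Direction UV = (48, 96, -84). From the x-coordinate of W, the parameter along the line is τ = (15 − (-57))/48 = 3/2.
Then a = 98 + 3/2·(-84) = -28.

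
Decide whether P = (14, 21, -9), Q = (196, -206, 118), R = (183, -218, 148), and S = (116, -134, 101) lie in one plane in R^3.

No

A normal to the plane through P, Q, R is n = PQ × PR = (-5286, -7111, -5135).
The plane has equation n·X = -177120. For S: n·S = -178937.
-178937 ≠ -177120, so S is off the plane.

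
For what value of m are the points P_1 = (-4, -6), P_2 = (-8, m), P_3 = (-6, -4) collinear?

Collinearity: (P_2 − P_1) must be parallel to (P_3 − P_1) = (-2, 2).
Cross-multiplying the components: (m − (-6))·(-2) = (-4)·(2).
Solving gives m = -2.

-2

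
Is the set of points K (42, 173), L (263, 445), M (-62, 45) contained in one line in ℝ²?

Yes

KL = (221, 272), KM = (-104, -128).
det[KL; KM] = (221)(-128) − (272)(-104) = 0.
The determinant is zero, so the points are collinear.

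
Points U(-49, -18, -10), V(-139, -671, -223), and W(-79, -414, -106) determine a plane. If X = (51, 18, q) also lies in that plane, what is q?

130

Coplanarity requires UV · (UW × UX) = 0.
UV = (-90, -653, -213), UW = (-30, -396, -96); the triple product is linear in q with coefficient 16050 and constant term -2086500.
Setting it to zero: q = 130.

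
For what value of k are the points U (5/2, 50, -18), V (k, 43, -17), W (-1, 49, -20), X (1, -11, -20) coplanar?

Normal to plane UWX: n = (-120, -4, 212); plane equation n·P = -4316.
Requiring n·V = -4316: (-120)k + (-3776) = -4316.
So k = 9/2.

9/2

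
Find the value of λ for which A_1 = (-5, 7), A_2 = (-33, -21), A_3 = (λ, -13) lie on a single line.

-25

Collinearity: (A_3 − A_1) must be parallel to (A_2 − A_1) = (-28, -28).
Cross-multiplying the components: (λ − (-5))·(-28) = (-20)·(-28).
Solving gives λ = -25.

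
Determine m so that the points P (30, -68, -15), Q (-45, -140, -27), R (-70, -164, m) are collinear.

-31

Direction PQ = (-75, -72, -12). From the x-coordinate of R, the parameter along the line is τ = (-70 − 30)/(-75) = 4/3.
Then m = (-15) + 4/3·(-12) = -31.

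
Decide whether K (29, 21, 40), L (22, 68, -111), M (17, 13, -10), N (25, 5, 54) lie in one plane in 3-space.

No

With K as base: KL = (-7, 47, -151), KM = (-12, -8, -50), KN = (-4, -16, 14).
KM × KN = (-912, 368, 160).
KL · (KM × KN) = -480.
Since -480 ≠ 0, the four points are not coplanar.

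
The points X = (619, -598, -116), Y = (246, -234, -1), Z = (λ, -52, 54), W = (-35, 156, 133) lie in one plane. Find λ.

Normal to plane XYW: n = (3926, 17667, -43186); plane equation n·P = -3125096.
Requiring n·Z = -3125096: (3926)λ + (-3250728) = -3125096.
So λ = 32.

32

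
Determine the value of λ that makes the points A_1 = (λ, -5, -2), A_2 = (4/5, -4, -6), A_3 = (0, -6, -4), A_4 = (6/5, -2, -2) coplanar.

1/5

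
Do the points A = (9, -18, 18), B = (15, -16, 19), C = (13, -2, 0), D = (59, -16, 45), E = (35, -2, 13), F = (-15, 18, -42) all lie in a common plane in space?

Yes

The plane through A, B, C has normal n = AB × AC = (-52, 112, 88) and equation n·P = -900.
Checking the remaining points: n·D = -900, n·E = -900, n·F = -900.
All equal -900, so all 6 points lie in one plane.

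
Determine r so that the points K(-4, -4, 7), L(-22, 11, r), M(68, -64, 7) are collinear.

7

Direction KM = (72, -60, 0). From the x-coordinate of L, the parameter along the line is τ = (-22 − (-4))/72 = -1/4.
Then r = 7 + (-1/4)·(0) = 7.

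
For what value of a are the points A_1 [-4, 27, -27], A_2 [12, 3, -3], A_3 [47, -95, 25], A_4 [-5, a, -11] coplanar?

61

Normal to plane A_1A_2A_3: n = (1680, 392, -728); plane equation n·P = 23520.
Requiring n·A_4 = 23520: (392)a + (-392) = 23520.
So a = 61.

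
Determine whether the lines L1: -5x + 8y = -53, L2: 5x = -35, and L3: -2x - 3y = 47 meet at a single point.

Yes

Intersecting L1 and L2: solving the 2×2 system gives (x, y) = (-7, -11).
Substitute into L3: (-2)(-7) + (-3)(-11) = 47.
This equals 47, so (-7, -11) lies on all three lines and they are concurrent.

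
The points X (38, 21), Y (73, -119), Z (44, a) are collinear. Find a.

The three points are collinear iff det[XY; XZ] = 0.
This determinant is linear in a: (35)a + (105) = 0, so a = -3.

-3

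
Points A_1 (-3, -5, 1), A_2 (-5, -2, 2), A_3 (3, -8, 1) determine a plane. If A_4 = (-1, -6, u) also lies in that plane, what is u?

1

A normal to the plane is n = A_1A_2 × A_1A_3 = (3, 6, -12).
A_4 lies in the plane iff n · A_1A_4 = 0.
This gives (-12)u + (12) = 0, so u = 1.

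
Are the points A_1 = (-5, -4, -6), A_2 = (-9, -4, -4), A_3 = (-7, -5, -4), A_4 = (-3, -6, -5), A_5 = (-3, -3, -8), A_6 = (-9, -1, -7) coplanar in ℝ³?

The plane through A_1, A_2, A_3 has normal n = A_1A_2 × A_1A_3 = (2, 4, 4) and equation n·P = -50.
Checking the remaining points: n·A_4 = -50, n·A_5 = -50, n·A_6 = -50.
All equal -50, so all 6 points lie in one plane.

Yes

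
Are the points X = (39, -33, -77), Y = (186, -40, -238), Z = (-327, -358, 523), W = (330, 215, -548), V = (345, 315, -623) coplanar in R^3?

Yes

The plane through X, Y, Z has normal n = XY × XZ = (-56525, -29274, -50337) and equation n·P = 2637516.
Checking the remaining points: n·W = 2637516, n·V = 2637516.
All equal 2637516, so all 5 points lie in one plane.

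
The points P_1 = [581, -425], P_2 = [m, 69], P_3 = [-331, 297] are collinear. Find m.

-43

The three points are collinear iff det[P_1P_2; P_1P_3] = 0.
This determinant is linear in m: (722)m + (31046) = 0, so m = -43.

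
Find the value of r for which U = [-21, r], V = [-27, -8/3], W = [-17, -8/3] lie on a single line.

Collinearity: (U − V) must be parallel to (W − V) = (10, 0).
Cross-multiplying the components: (r − (-8/3))·(10) = (6)·(0).
Solving gives r = -8/3.

-8/3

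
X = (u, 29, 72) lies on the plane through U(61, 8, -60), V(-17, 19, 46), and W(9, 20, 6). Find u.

Coplanarity requires UV · (UW × UX) = 0.
UV = (-78, 11, 106), UW = (-52, 12, 66); the triple product is linear in u with coefficient -546 and constant term -22386.
Setting it to zero: u = -41.

-41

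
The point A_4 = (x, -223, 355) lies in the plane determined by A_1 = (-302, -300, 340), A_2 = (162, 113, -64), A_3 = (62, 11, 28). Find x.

Coplanarity requires A_1A_2 · (A_1A_3 × A_1A_4) = 0.
A_1A_2 = (464, 413, -404), A_1A_3 = (364, 311, -312); the triple product is linear in x with coefficient -3212 and constant term -1236620.
Setting it to zero: x = -385.

-385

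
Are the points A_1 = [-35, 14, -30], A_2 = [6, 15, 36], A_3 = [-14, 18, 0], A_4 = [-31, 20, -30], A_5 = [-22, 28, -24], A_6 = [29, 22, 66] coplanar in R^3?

The plane through A_1, A_2, A_3 has normal n = A_1A_2 × A_1A_3 = (-234, 156, 143) and equation n·P = 6084.
Checking the remaining points: n·A_4 = 6084, n·A_5 = 6084, n·A_6 = 6084.
All equal 6084, so all 6 points lie in one plane.

Yes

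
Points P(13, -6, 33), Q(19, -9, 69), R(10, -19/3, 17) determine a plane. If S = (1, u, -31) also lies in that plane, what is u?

A normal to the plane is n = PQ × PR = (60, -12, -11).
S lies in the plane iff n · PS = 0.
This gives (-12)u + (-88) = 0, so u = -22/3.

-22/3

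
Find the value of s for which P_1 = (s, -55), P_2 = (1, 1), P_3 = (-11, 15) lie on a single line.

Collinearity: (P_1 − P_2) must be parallel to (P_3 − P_2) = (-12, 14).
Cross-multiplying the components: (s − 1)·(14) = (-56)·(-12).
Solving gives s = 49.

49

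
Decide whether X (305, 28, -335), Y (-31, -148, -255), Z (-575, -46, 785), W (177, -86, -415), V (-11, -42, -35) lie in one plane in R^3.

The plane through X, Y, Z has normal n = XY × XZ = (-191200, 305920, -130016) and equation n·P = -6194880.
Checking the remaining points: n·W = -6194880, n·V = -6194880.
All equal -6194880, so all 5 points lie in one plane.

Yes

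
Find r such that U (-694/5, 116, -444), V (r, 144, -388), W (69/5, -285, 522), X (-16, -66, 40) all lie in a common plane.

-22/5

Normal to plane UWX: n = (-18272, 223832/5, 107348/5); plane equation n·P = -9017232/5.
Requiring n·V = -9017232/5: (-18272)r + (-9419216/5) = -9017232/5.
So r = -22/5.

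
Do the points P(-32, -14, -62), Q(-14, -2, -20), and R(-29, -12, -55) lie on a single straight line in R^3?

Yes

PQ = (18, 12, 42), PR = (3, 2, 7).
PQ × PR = (0, 0, 0).
The cross product vanishes, so the three points are collinear.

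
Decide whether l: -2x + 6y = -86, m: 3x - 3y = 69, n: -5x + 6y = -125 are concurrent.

Intersecting l and m: solving the 2×2 system gives (x, y) = (13, -10).
Substitute into n: (-5)(13) + (6)(-10) = -125.
This equals -125, so (13, -10) lies on all three lines and they are concurrent.

Yes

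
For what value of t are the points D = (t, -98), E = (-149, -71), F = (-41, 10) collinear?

-185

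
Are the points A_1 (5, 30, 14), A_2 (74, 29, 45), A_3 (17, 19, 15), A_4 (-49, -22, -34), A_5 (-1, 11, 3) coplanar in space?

The plane through A_1, A_2, A_3 has normal n = A_1A_2 × A_1A_3 = (340, 303, -747) and equation n·P = 332.
Checking the remaining points: n·A_4 = 2072, n·A_5 = 752.
Since n·A_4 = 2072 ≠ 332, A_4 is off the plane and the points are not all coplanar.

No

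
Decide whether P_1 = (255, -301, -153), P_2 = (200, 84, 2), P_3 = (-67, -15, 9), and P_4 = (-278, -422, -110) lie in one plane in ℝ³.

Yes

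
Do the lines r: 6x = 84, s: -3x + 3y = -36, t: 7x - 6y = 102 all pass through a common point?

No

The three lines meet at one point iff the augmented coefficient matrix [aᵢ bᵢ cᵢ] has rank < 3, i.e. its determinant vanishes.
Here the determinant is 288.
Nonzero, so no common point exists.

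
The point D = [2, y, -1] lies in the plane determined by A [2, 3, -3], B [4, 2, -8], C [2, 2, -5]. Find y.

4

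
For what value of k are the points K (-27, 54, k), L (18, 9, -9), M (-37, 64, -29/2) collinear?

Direction LM = (-55, 55, -11/2). From the x-coordinate of K, the parameter along the line is τ = (-27 − 18)/(-55) = 9/11.
Then k = (-9) + 9/11·(-11/2) = -27/2.

-27/2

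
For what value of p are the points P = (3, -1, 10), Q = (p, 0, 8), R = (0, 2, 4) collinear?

2

Collinearity requires PQ × PR = 0; each component is linear in p.
The y-component gives (6)p + (-12) = 0, so p = 2.
The remaining components then also vanish.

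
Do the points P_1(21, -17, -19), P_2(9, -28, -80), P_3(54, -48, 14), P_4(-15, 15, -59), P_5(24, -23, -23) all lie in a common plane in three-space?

Yes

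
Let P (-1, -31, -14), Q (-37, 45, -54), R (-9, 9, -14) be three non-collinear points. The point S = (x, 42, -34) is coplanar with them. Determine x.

Coplanarity requires PQ · (PR × PS) = 0.
PQ = (-36, 76, -40), PR = (-8, 40, 0); the triple product is linear in x with coefficient 1600 and constant term 41600.
Setting it to zero: x = -26.

-26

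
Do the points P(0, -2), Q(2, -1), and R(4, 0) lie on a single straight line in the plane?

Yes

PQ = (2, 1), PR = (4, 2).
det[PQ; PR] = (2)(2) − (1)(4) = 0.
The determinant is zero, so the points are collinear.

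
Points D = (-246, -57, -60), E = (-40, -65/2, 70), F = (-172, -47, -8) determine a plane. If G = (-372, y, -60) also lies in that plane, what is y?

A normal to the plane is n = DE × DF = (-26, -1092, 247).
G lies in the plane iff n · DG = 0.
This gives (-1092)y + (-58968) = 0, so y = -54.

-54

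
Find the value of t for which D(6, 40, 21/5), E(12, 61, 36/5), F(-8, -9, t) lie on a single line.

-14/5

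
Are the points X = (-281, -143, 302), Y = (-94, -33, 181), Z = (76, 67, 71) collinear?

XY = (187, 110, -121), XZ = (357, 210, -231).
Each component of XZ is 21/11 times the corresponding component of XY, so XZ = 21/11·XY and the points are collinear.

Yes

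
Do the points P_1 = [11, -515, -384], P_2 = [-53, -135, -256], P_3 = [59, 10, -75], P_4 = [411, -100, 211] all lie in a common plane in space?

Yes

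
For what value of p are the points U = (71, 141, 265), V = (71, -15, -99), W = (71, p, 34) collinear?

Direction UV = (0, -156, -364). From the z-coordinate of W, the parameter along the line is τ = (34 − 265)/(-364) = 33/52.
Then p = 141 + 33/52·(-156) = 42.

42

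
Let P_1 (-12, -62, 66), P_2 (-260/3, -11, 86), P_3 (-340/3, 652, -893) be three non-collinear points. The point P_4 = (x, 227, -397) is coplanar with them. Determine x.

The plane through P_1, P_2, P_3 has equation −63189x − 73632y − 48144z = 2145948.
Substituting P_4: (-63189)x + (2398704) = 2145948, so x = 4.

4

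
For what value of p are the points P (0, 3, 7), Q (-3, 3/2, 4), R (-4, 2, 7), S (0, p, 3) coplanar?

Coplanarity ⇔ det[PQ; PR; PS] = 0.
Expanding, this is linear in p: (12)p + (-24) = 0.
So p = 2.

2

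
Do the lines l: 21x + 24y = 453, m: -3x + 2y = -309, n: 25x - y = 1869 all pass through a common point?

No

The three lines meet at one point iff the augmented coefficient matrix [aᵢ bᵢ cᵢ] has rank < 3, i.e. its determinant vanishes.
Here the determinant is -114.
Nonzero, so no common point exists.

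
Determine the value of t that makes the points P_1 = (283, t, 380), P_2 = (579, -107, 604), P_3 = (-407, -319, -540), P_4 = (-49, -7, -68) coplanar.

325

The points are coplanar iff P_1P_2 · (P_1P_3 × P_1P_4) = 0.
Expanding, this is linear in t: (-55840)t + (18148000) = 0.
So t = 325.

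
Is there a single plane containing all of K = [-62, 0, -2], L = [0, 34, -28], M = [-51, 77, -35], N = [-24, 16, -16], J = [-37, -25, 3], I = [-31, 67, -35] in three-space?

The plane through K, L, M has normal n = KL × KM = (880, 1760, 4400) and equation n·P = -63360.
Checking the remaining points: n·N = -63360, n·J = -63360, n·I = -63360.
All equal -63360, so all 6 points lie in one plane.

Yes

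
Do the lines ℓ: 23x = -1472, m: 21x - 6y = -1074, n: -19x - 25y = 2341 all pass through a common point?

Lines aᵢx + bᵢy = cᵢ with pairwise distinct directions are concurrent exactly when det[aᵢ bᵢ cᵢ] = 0.
Here the determinant is 0.
It vanishes, so the lines are concurrent at (-64, -45).

Yes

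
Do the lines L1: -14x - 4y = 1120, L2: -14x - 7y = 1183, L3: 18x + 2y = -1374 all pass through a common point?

Yes

Intersecting L1 and L2: solving the 2×2 system gives (x, y) = (-74, -21).
Substitute into L3: (18)(-74) + (2)(-21) = -1374.
This equals -1374, so (-74, -21) lies on all three lines and they are concurrent.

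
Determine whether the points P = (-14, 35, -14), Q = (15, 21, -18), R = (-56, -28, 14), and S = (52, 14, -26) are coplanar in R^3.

Yes

A normal to the plane through P, Q, R is n = PQ × PR = (-644, -644, -2415).
The plane has equation n·X = 20286. For S: n·S = 20286.
Equal, so S lies in the plane and all four are coplanar.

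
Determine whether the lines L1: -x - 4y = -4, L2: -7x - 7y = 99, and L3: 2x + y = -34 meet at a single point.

Intersecting L1 and L2: solving the 2×2 system gives (x, y) = (-424/21, 127/21).
Substitute into L3: (2)(-424/21) + (1)(127/21) = -103/3.
But L3 requires -34 ≠ -103/3, so the three lines have no common point.

No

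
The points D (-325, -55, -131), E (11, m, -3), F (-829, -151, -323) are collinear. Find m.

9

Collinearity requires DE × DF = 0; each component is linear in m.
The x-component gives (-192)m + (1728) = 0, so m = 9.
The remaining components then also vanish.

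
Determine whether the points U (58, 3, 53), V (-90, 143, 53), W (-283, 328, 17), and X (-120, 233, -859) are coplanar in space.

A normal to the plane through U, V, W is n = UV × UW = (-5040, -5328, -360).
The plane has equation n·P = -327384. For X: n·X = -327384.
Equal, so X lies in the plane and all four are coplanar.

Yes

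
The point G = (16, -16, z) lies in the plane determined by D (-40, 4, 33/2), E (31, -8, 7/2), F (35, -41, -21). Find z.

-3/2

Coplanarity requires DE · (DF × DG) = 0.
DE = (71, -12, -13), DF = (75, -45, -75/2); the triple product is linear in z with coefficient -2295 and constant term -6885/2.
Setting it to zero: z = -3/2.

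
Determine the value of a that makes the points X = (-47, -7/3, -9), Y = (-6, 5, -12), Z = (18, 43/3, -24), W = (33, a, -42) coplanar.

Normal to plane XYZ: n = (-60, 420, 620/3); plane equation n·P = -20.
Requiring n·W = -20: (420)a + (-10660) = -20.
So a = 76/3.

76/3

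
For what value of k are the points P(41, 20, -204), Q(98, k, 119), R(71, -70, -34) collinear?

Collinearity requires PQ × PR = 0; each component is linear in k.
The x-component gives (170)k + (25670) = 0, so k = -151.
The remaining components then also vanish.

-151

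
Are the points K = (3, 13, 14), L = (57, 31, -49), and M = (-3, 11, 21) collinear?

KL = (54, 18, -63), KM = (-6, -2, 7).
Each component of KM is -1/9 times the corresponding component of KL, so KM = -1/9·KL and the points are collinear.

Yes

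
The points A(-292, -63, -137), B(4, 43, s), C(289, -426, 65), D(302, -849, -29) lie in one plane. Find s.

The points are coplanar iff AB · (AC × AD) = 0.
Expanding, this is linear in s: (-241044)s + (8436540) = 0.
So s = 35.

35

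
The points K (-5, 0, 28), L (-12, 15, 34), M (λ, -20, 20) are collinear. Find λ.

13/3

Collinearity requires KL × KM = 0; each component is linear in λ.
The y-component gives (6)λ + (-26) = 0, so λ = 13/3.
The remaining components then also vanish.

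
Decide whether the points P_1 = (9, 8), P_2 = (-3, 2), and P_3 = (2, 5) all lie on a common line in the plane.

No

P_1P_2 = (-12, -6), P_1P_3 = (-7, -3).
Twice the signed area of △P_1P_2P_3 is (-12)(-3) − (-6)(-7) = -6.
The area is nonzero, so the three points are not collinear.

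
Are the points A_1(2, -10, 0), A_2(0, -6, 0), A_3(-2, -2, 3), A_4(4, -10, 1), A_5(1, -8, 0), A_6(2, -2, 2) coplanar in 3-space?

The plane through A_1, A_2, A_3 has normal n = A_1A_2 × A_1A_3 = (12, 6, 0) and equation n·P = -36.
Checking the remaining points: n·A_4 = -12, n·A_5 = -36, n·A_6 = 12.
Since n·A_4 = -12 ≠ -36, A_4 is off the plane and the points are not all coplanar.

No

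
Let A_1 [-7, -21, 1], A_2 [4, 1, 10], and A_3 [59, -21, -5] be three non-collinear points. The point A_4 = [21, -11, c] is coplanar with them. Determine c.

A normal to the plane is n = A_1A_2 × A_1A_3 = (-132, 660, -1452).
A_4 lies in the plane iff n · A_1A_4 = 0.
This gives (-1452)c + (4356) = 0, so c = 3.

3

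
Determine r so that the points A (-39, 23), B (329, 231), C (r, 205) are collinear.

283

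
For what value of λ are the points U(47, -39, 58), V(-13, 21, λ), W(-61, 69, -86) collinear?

Collinearity requires UV × UW = 0; each component is linear in λ.
The x-component gives (-108)λ + (-2376) = 0, so λ = -22.
The remaining components then also vanish.

-22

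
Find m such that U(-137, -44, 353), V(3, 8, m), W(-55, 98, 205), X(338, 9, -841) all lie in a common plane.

17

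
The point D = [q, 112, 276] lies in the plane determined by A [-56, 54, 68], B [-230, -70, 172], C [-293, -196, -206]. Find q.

-35

Coplanarity requires AB · (AC × AD) = 0.
AB = (-174, -124, 104), AC = (-237, -250, -274); the triple product is linear in q with coefficient 59976 and constant term 2099160.
Setting it to zero: q = -35.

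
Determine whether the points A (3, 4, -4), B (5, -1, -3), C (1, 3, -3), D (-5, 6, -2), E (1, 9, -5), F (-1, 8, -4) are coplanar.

Yes

The plane through A, B, C has normal n = AB × AC = (-4, -4, -12) and equation n·P = 20.
Checking the remaining points: n·D = 20, n·E = 20, n·F = 20.
All equal 20, so all 6 points lie in one plane.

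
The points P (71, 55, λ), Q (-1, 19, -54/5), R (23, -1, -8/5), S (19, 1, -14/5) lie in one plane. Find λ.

-36/5

Coplanarity ⇔ det[PQ; PR; PS] = 0.
Expanding, this is linear in λ: (32)λ + (1152/5) = 0.
So λ = -36/5.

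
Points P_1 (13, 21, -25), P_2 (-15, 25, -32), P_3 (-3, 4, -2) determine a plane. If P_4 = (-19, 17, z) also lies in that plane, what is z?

-21

The plane through P_1, P_2, P_3 has equation −27x + 756y + 540z = 2025.
Substituting P_4: (540)z + (13365) = 2025, so z = -21.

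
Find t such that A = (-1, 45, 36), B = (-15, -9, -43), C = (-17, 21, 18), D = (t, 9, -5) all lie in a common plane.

-17

Normal to plane ABC: n = (-924, 1012, -528); plane equation n·P = 27456.
Requiring n·D = 27456: (-924)t + (11748) = 27456.
So t = -17.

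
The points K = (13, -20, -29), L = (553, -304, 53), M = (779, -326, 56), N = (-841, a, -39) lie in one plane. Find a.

Normal to plane KLM: n = (952, 16912, 52304); plane equation n·P = -1842680.
Requiring n·N = -1842680: (16912)a + (-2840488) = -1842680.
So a = 59.

59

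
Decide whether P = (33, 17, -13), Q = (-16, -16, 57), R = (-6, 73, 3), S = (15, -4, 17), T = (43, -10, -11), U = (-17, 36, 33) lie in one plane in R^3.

Yes

The plane through P, Q, R has normal n = PQ × PR = (-4448, -1946, -4031) and equation n·X = -127463.
Checking the remaining points: n·S = -127463, n·T = -127463, n·U = -127463.
All equal -127463, so all 6 points lie in one plane.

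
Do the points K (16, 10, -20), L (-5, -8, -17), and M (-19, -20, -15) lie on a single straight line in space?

Yes

KL = (-21, -18, 3), KM = (-35, -30, 5).
KL × KM = (0, 0, 0).
The cross product vanishes, so the three points are collinear.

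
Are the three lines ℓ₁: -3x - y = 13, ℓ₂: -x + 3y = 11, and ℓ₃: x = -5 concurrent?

Yes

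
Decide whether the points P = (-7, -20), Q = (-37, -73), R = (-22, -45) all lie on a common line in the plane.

No

PQ = (-30, -53), PR = (-15, -25).
If collinear, PR would be a scalar multiple of PQ. But (-30)·(-25) ≠ (-53)·(-15) (difference -45), so they are not parallel; the points are not collinear.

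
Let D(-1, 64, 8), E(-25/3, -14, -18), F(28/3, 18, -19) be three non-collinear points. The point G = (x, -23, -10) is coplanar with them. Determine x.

A normal to the plane is n = DE × DF = (910, -1400/3, 3430/3).
G lies in the plane iff n · DG = 0.
This gives (910)x + (20930) = 0, so x = -23.

-23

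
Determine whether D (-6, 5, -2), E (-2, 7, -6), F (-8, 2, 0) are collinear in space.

No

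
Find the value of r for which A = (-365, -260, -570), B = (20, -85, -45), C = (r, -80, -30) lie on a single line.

Direction AB = (385, 175, 525). From the y-coordinate of C, the parameter along the line is τ = (-80 − (-260))/175 = 36/35.
Then r = (-365) + 36/35·(385) = 31.

31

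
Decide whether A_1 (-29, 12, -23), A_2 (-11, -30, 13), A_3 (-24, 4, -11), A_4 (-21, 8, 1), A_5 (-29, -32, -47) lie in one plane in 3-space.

The plane through A_1, A_2, A_3 has normal n = A_1A_2 × A_1A_3 = (-216, -36, 66) and equation n·P = 4314.
Checking the remaining points: n·A_4 = 4314, n·A_5 = 4314.
All equal 4314, so all 5 points lie in one plane.

Yes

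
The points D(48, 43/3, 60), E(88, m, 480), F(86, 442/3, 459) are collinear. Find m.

Direction DF = (38, 133, 399). From the x-coordinate of E, the parameter along the line is τ = (88 − 48)/38 = 20/19.
Then m = 43/3 + 20/19·(133) = 463/3.

463/3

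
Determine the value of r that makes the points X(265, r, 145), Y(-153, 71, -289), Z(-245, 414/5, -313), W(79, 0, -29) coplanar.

-249/5

The points are coplanar iff XY · (XZ × XW) = 0.
Expanding, this is linear in r: (-18352)r + (-4569648/5) = 0.
So r = -249/5.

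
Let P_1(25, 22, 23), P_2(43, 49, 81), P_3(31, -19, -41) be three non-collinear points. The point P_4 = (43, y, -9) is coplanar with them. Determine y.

Coplanarity requires P_1P_2 · (P_1P_3 × P_1P_4) = 0.
P_1P_2 = (18, 27, 58), P_1P_3 = (6, -41, -64); the triple product is linear in y with coefficient 1500 and constant term 7500.
Setting it to zero: y = -5.

-5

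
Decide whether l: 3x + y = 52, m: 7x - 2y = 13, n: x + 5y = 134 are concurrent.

The three lines meet at one point iff the augmented coefficient matrix [aᵢ bᵢ cᵢ] has rank < 3, i.e. its determinant vanishes.
Here the determinant is 0.
It vanishes, so the lines are concurrent at (9, 25).

Yes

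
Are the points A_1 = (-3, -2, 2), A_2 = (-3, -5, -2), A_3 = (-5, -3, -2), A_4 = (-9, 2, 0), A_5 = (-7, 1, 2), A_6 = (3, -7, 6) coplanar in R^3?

The plane through A_1, A_2, A_3 has normal n = A_1A_2 × A_1A_3 = (8, 8, -6) and equation n·P = -52.
Checking the remaining points: n·A_4 = -56, n·A_5 = -60, n·A_6 = -68.
Since n·A_4 = -56 ≠ -52, A_4 is off the plane and the points are not all coplanar.

No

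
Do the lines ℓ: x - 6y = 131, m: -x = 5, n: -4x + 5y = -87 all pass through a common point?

Intersecting ℓ and m: solving the 2×2 system gives (x, y) = (-5, -68/3).
Substitute into n: (-4)(-5) + (5)(-68/3) = -280/3.
But n requires -87 ≠ -280/3, so the three lines have no common point.

No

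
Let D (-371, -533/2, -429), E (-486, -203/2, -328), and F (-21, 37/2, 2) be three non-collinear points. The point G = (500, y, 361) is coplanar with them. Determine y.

Coplanarity requires DE · (DF × DG) = 0.
DE = (-115, 165, 101), DF = (350, 285, 431); the triple product is linear in y with coefficient 84915 and constant term -24030945/2.
Setting it to zero: y = 283/2.

283/2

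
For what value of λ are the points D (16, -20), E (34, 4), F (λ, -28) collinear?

10

Collinearity: (F − D) must be parallel to (E − D) = (18, 24).
Cross-multiplying the components: (λ − 16)·(24) = (-8)·(18).
Solving gives λ = 10.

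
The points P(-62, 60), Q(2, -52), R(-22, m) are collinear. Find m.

The three points are collinear iff det[PQ; PR] = 0.
This determinant is linear in m: (64)m + (640) = 0, so m = -10.

-10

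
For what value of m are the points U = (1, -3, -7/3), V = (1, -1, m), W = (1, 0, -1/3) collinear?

-1

Collinearity requires UV × UW = 0; each component is linear in m.
The x-component gives (-3)m + (-3) = 0, so m = -1.
The remaining components then also vanish.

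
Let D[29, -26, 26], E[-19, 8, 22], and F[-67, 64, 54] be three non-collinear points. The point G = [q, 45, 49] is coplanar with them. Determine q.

-46

A normal to the plane is n = DE × DF = (1312, 1728, -1056).
G lies in the plane iff n · DG = 0.
This gives (1312)q + (60352) = 0, so q = -46.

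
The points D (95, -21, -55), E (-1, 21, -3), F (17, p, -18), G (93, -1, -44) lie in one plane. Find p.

Normal to plane DEG: n = (-578, 952, -1836); plane equation n·P = 26078.
Requiring n·F = 26078: (952)p + (23222) = 26078.
So p = 3.

3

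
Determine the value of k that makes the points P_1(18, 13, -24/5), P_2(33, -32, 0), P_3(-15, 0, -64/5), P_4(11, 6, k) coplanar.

-32/5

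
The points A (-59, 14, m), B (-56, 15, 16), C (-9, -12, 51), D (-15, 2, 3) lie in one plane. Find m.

Coplanarity ⇔ det[AB; AC; AD] = 0.
Expanding, this is linear in m: (-496)m + (12400) = 0.
So m = 25.

25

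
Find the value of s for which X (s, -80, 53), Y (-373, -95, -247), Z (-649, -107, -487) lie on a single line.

-28

Direction YZ = (-276, -12, -240). From the y-coordinate of X, the parameter along the line is τ = (-80 − (-95))/(-12) = -5/4.
Then s = (-373) + (-5/4)·(-276) = -28.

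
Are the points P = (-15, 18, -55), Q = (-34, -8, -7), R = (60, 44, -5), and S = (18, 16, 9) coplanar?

Yes

The four points are coplanar iff the 3×3 determinant with rows PQ, PR, PS is zero.
Rows: (-19, -26, 48), (75, 26, 50), (33, -2, 64).
Expanding along the first row: (-19)(1764) − (-26)(3150) + (48)(-1008) = 0.
Zero determinant ⇒ coplanar.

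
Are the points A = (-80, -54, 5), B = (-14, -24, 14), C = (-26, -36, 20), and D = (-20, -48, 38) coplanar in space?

Yes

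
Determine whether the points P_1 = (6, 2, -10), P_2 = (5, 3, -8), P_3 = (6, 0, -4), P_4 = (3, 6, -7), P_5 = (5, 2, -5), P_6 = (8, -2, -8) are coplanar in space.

The plane through P_1, P_2, P_3 has normal n = P_1P_2 × P_1P_3 = (10, 6, 2) and equation n·P = 52.
Checking the remaining points: n·P_4 = 52, n·P_5 = 52, n·P_6 = 52.
All equal 52, so all 6 points lie in one plane.

Yes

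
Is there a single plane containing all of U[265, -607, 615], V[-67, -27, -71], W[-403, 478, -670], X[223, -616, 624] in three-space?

With U as base: UV = (-332, 580, -686), UW = (-668, 1085, -1285), UX = (-42, -9, 9).
UW × UX = (-1800, 59982, 51582).
UV · (UW × UX) = 1908.
Since 1908 ≠ 0, the four points are not coplanar.

No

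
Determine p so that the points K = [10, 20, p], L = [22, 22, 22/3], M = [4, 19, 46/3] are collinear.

38/3

Collinearity requires KL × KM = 0; each component is linear in p.
The x-component gives (-3)p + (38) = 0, so p = 38/3.
The remaining components then also vanish.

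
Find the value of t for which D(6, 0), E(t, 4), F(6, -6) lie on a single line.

6

The three points are collinear iff det[DE; DF] = 0.
This determinant is linear in t: (-6)t + (36) = 0, so t = 6.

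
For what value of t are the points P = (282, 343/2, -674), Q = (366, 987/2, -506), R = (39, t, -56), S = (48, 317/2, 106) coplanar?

Coplanarity ⇔ det[PQ; PR; PS] = 0.
Expanding, this is linear in t: (104832)t + (-2306304) = 0.
So t = 22.

22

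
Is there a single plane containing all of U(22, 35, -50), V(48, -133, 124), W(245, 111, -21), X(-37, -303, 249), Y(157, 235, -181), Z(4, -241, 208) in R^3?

The plane through U, V, W has normal n = UV × UW = (-18096, 38048, 39440) and equation n·P = -1038432.
Checking the remaining points: n·X = -1038432, n·Y = -1038432, n·Z = -1038432.
All equal -1038432, so all 6 points lie in one plane.

Yes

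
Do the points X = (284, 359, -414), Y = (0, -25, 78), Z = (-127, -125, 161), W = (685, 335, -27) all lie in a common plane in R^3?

Yes

A normal to the plane through X, Y, Z is n = XY × XZ = (17328, -38912, -20368).
The plane has equation n·P = -615904. For W: n·W = -615904.
Equal, so W lies in the plane and all four are coplanar.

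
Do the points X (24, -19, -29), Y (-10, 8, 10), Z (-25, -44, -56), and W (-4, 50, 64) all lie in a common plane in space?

Yes

A normal to the plane through X, Y, Z is n = XY × XZ = (246, -2829, 2173).
The plane has equation n·P = -3362. For W: n·W = -3362.
Equal, so W lies in the plane and all four are coplanar.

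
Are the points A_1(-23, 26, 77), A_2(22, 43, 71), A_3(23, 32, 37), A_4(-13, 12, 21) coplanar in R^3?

The four points are coplanar iff the 3×3 determinant with rows A_1A_2, A_1A_3, A_1A_4 is zero.
Rows: (45, 17, -6), (46, 6, -40), (10, -14, -56).
Expanding along the first row: (45)(-896) − (17)(-2176) + (-6)(-704) = 896.
Nonzero ⇒ not coplanar.

No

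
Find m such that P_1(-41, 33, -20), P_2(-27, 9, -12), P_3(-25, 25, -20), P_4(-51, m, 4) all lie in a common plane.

-13

Normal to plane P_1P_2P_3: n = (64, 128, 272); plane equation n·P = -3840.
Requiring n·P_4 = -3840: (128)m + (-2176) = -3840.
So m = -13.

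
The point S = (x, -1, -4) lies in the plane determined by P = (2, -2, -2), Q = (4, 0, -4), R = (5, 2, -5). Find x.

4

Coplanarity requires PQ · (PR × PS) = 0.
PQ = (2, 2, -2), PR = (3, 4, -3); the triple product is linear in x with coefficient 2 and constant term -8.
Setting it to zero: x = 4.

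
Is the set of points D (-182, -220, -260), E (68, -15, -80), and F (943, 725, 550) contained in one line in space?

No

DE = (250, 205, 180), DF = (1125, 945, 810).
Comparing components 2 and 3: (205)(810) − (180)(945) = -4050 ≠ 0, so DE and DF are not parallel and the points are not collinear.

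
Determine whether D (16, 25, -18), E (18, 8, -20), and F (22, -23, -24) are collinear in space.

No

DE = (2, -17, -2), DF = (6, -48, -6).
DE × DF = (6, 0, 6).
The cross product is nonzero, so the points do not lie on one line.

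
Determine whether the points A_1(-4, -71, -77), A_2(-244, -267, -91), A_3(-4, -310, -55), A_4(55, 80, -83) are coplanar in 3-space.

A normal to the plane through A_1, A_2, A_3 is n = A_1A_2 × A_1A_3 = (-7658, 5280, 57360).
The plane has equation n·P = -4760968. For A_4: n·A_4 = -4759670.
-4759670 ≠ -4760968, so A_4 is off the plane.

No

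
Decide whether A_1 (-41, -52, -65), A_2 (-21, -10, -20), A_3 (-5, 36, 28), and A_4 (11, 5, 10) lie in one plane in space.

No

With A_1 as base: A_1A_2 = (20, 42, 45), A_1A_3 = (36, 88, 93), A_1A_4 = (52, 57, 75).
A_1A_3 × A_1A_4 = (1299, 2136, -2524).
A_1A_2 · (A_1A_3 × A_1A_4) = 2112.
Since 2112 ≠ 0, the four points are not coplanar.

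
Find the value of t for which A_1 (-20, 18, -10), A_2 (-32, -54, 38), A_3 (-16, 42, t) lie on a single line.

Direction A_1A_2 = (-12, -72, 48). From the x-coordinate of A_3, the parameter along the line is τ = (-16 − (-20))/(-12) = -1/3.
Then t = (-10) + (-1/3)·(48) = -26.

-26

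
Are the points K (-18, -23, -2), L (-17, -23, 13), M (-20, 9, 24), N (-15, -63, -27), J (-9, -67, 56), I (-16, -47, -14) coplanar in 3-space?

The plane through K, L, M has normal n = KL × KM = (-480, -56, 32) and equation n·P = 9864.
Checking the remaining points: n·N = 9864, n·J = 9864, n·I = 9864.
All equal 9864, so all 6 points lie in one plane.

Yes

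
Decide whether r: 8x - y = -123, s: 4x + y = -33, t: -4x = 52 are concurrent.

Intersecting r and s: solving the 2×2 system gives (x, y) = (-13, 19).
Substitute into t: (-4)(-13) + (0)(19) = 52.
This equals 52, so (-13, 19) lies on all three lines and they are concurrent.

Yes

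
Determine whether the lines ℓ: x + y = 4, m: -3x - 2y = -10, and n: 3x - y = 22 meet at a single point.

No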